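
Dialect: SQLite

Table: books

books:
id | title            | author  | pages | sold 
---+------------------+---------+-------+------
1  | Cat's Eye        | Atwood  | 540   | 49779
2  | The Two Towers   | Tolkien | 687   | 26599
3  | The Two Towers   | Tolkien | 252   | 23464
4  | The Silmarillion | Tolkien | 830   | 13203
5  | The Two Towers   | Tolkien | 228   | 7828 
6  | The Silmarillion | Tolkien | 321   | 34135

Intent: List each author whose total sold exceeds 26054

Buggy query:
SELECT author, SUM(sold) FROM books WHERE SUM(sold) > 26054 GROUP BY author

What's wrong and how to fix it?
Bug: SUM(sold) is an aggregate, but WHERE filters rows before aggregation

Fix: Move the aggregate condition to a HAVING clause

Corrected query:
SELECT author, SUM(sold) FROM books GROUP BY author HAVING SUM(sold) > 26054

Result:
author  | SUM(sold)
--------+----------
Atwood  | 49779    
Tolkien | 105229   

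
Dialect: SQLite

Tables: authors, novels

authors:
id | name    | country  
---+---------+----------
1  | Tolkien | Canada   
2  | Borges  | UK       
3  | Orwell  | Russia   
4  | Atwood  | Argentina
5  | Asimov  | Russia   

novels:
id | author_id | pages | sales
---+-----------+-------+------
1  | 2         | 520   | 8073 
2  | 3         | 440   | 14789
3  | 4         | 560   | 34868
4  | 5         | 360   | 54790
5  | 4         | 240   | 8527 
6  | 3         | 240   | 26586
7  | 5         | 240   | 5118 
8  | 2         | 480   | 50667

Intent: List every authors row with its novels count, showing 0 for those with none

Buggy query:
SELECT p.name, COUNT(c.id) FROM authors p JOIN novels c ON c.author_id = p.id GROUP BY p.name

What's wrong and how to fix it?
Bug: An inner join excludes parents with zero children

Fix: Switch to LEFT JOIN to retain unmatched parent rows

Corrected query:
SELECT p.name, COUNT(c.id) FROM authors p LEFT JOIN novels c ON c.author_id = p.id GROUP BY p.name

Result:
name    | COUNT(c.id)
--------+------------
Asimov  | 2          
Atwood  | 2          
Borges  | 2          
Orwell  | 2          
Tolkien | 0          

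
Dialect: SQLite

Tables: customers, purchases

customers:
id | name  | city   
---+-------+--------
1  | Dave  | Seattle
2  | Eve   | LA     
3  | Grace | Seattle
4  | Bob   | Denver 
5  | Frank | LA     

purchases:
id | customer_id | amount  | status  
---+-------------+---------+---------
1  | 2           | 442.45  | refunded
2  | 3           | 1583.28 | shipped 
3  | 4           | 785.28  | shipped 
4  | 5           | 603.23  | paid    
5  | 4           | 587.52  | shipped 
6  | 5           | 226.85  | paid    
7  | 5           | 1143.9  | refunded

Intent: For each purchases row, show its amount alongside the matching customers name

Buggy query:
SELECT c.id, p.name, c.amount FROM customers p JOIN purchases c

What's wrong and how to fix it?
Bug: JOIN with no ON clause produces a cartesian product; every purchases row pairs with every customers row

Fix: Add ON c.customer_id = p.id to the JOIN

Corrected query:
SELECT c.id, p.name, c.amount FROM customers p JOIN purchases c ON c.customer_id = p.id

Result:
id | name  | amount 
---+-------+--------
1  | Eve   | 442.45 
2  | Grace | 1583.28
3  | Bob   | 785.28 
4  | Frank | 603.23 
5  | Bob   | 587.52 
6  | Frank | 226.85 
7  | Frank | 1143.9 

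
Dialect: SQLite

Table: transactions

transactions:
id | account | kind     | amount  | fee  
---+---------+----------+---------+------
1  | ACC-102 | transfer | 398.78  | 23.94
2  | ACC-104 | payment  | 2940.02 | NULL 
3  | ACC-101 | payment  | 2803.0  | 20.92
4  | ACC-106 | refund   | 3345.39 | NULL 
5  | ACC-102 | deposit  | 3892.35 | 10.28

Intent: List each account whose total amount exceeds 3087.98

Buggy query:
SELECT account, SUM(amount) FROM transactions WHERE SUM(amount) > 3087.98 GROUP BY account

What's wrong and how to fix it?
Bug: SUM(amount) is an aggregate, but WHERE filters rows before aggregation

Fix: Use HAVING (which filters groups after aggregation) instead of WHERE

Corrected query:
SELECT account, SUM(amount) FROM transactions GROUP BY account HAVING SUM(amount) > 3087.98

Result:
account | SUM(amount)
--------+------------
ACC-102 | 4291.13    
ACC-106 | 3345.39    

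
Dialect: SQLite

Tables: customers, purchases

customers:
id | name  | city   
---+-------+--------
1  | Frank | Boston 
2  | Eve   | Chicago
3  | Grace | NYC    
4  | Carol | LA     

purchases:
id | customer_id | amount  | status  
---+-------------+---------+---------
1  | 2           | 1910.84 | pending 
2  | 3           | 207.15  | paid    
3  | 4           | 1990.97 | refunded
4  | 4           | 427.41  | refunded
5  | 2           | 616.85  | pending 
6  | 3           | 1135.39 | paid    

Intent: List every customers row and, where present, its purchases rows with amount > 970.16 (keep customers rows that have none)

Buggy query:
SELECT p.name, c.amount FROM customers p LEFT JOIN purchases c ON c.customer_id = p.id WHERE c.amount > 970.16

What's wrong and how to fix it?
Bug: A WHERE condition on the right-hand table after LEFT JOIN drops unmatched parents

Fix: Move the right-table condition into the ON clause so unmatched parents are kept

Corrected query:
SELECT p.name, c.amount FROM customers p LEFT JOIN purchases c ON c.customer_id = p.id AND c.amount > 970.16

Result:
name  | amount 
------+--------
Frank | NULL   
Eve   | 1910.84
Grace | 1135.39
Carol | 1990.97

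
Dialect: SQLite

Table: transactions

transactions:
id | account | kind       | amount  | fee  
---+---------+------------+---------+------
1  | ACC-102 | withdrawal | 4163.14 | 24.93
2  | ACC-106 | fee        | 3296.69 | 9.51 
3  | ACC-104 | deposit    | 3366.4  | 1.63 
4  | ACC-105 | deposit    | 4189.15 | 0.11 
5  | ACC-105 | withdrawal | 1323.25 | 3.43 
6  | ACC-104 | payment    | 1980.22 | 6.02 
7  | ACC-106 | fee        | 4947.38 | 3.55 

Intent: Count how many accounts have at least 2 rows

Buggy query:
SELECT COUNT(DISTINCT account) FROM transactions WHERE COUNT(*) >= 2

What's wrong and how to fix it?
Bug: WHERE filters individual rows, not groups, so a group-level COUNT is invalid there

Fix: Use a subquery that GROUPs and filters with HAVING, then count its rows

Corrected query:
SELECT COUNT(*) FROM (SELECT account FROM transactions GROUP BY account HAVING COUNT(*) >= 2)

Result:
COUNT(*)
--------
3       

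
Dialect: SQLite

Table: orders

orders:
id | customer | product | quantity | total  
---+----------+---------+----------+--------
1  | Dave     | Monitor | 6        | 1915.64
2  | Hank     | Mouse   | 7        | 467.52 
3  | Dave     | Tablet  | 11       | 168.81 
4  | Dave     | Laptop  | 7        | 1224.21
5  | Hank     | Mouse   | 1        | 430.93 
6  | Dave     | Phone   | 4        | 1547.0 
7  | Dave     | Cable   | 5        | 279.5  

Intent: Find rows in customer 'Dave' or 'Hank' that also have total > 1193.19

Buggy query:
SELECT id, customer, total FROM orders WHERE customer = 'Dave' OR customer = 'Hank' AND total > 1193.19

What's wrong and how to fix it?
Bug: AND binds tighter than OR, so this parses as customer = 'Dave' OR (customer = 'Hank' AND total > 1193.19)

Fix: Group the OR with parentheses (or use IN), then AND the threshold

Corrected query:
SELECT id, customer, total FROM orders WHERE (customer = 'Dave' OR customer = 'Hank') AND total > 1193.19

Result:
id | customer | total  
---+----------+--------
1  | Dave     | 1915.64
4  | Dave     | 1224.21
6  | Dave     | 1547   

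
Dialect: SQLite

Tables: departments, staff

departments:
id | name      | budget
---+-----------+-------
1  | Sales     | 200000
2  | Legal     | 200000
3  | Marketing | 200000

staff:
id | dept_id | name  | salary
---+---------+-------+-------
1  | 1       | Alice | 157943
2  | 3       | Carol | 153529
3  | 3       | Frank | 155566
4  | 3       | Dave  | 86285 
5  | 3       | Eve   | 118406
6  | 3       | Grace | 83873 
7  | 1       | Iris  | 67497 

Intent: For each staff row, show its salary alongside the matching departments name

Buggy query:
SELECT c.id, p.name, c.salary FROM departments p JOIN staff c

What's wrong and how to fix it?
Bug: JOIN with no ON clause produces a cartesian product; every staff row pairs with every departments row

Fix: Add ON c.dept_id = p.id to the JOIN

Corrected query:
SELECT c.id, p.name, c.salary FROM departments p JOIN staff c ON c.dept_id = p.id

Result:
id | name      | salary
---+-----------+-------
1  | Sales     | 157943
2  | Marketing | 153529
3  | Marketing | 155566
4  | Marketing | 86285 
5  | Marketing | 118406
6  | Marketing | 83873 
7  | Sales     | 67497 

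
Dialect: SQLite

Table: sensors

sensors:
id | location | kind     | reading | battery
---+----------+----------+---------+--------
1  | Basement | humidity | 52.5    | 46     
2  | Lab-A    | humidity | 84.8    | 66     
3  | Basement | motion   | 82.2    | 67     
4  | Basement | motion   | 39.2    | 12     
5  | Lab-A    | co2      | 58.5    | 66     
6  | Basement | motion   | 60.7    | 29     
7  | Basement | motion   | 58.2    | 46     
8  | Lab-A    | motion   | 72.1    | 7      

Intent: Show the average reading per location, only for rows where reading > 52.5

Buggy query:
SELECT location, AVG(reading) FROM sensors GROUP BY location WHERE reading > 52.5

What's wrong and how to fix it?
Bug: WHERE cannot follow GROUP BY

Fix: Place WHERE between FROM and GROUP BY

Corrected query:
SELECT location, AVG(reading) FROM sensors WHERE reading > 52.5 GROUP BY location

Result:
location | AVG(reading)
---------+-------------
Basement | 67.033333   
Lab-A    | 71.8        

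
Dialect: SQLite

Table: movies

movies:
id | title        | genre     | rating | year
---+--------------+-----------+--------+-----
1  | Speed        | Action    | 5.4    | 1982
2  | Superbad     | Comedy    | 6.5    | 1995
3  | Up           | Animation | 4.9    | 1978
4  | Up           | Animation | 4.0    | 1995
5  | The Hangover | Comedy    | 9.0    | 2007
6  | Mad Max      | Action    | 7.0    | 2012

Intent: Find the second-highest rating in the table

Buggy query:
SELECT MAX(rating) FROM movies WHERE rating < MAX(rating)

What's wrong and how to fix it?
Bug: The inner MAX is an aggregate inside WHERE, which is not allowed

Fix: Compute the overall MAX in a subquery, then take MAX of rows below it

Corrected query:
SELECT MAX(rating) FROM movies WHERE rating < (SELECT MAX(rating) FROM movies)

Result:
MAX(rating)
-----------
7          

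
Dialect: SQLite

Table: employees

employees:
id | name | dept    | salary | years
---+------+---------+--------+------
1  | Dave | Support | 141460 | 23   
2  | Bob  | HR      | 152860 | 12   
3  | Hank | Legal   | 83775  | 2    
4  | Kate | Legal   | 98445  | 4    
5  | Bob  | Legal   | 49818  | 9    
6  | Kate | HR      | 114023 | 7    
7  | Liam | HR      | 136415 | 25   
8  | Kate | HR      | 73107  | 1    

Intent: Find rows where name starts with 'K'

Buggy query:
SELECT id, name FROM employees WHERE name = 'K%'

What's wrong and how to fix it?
Bug: Wildcards only work with LIKE; '=' treats '%' as a literal character

Fix: Use LIKE for wildcard pattern matching

Corrected query:
SELECT id, name FROM employees WHERE name LIKE 'K%'

Result:
id | name
---+-----
4  | Kate
6  | Kate
8  | Kate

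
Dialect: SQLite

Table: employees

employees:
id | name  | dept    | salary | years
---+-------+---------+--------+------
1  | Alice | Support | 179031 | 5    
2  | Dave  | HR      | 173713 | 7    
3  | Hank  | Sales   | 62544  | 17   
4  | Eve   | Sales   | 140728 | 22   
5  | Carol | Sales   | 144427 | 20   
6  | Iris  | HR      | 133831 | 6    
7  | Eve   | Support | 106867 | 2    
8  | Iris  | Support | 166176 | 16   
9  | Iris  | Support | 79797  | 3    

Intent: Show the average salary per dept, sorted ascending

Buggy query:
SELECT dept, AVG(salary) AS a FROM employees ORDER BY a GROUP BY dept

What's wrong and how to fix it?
Bug: GROUP BY must precede ORDER BY

Fix: Reorder: SELECT … FROM … GROUP BY … ORDER BY …

Corrected query:
SELECT dept, AVG(salary) AS a FROM employees GROUP BY dept ORDER BY a

Result:
dept    | a            
--------+--------------
Sales   | 115899.666667
Support | 132967.75    
HR      | 153772       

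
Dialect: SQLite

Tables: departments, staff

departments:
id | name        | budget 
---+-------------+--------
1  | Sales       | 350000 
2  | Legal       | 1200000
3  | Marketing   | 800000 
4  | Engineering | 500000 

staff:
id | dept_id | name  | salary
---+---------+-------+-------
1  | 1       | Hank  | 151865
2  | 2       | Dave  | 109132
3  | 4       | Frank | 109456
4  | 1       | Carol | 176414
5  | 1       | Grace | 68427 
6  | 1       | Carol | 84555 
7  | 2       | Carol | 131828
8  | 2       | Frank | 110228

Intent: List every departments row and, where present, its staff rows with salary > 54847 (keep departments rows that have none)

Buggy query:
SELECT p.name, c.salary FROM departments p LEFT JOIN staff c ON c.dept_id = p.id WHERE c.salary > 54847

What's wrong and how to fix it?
Bug: A WHERE condition on the right-hand table after LEFT JOIN drops unmatched parents

Fix: Put 'c.salary > 54847' in the JOIN's ON clause instead of WHERE

Corrected query:
SELECT p.name, c.salary FROM departments p LEFT JOIN staff c ON c.dept_id = p.id AND c.salary > 54847

Result:
name        | salary
------------+-------
Sales       | 68427 
Sales       | 84555 
Sales       | 151865
Sales       | 176414
Legal       | 109132
Legal       | 110228
Legal       | 131828
Marketing   | NULL  
Engineering | 109456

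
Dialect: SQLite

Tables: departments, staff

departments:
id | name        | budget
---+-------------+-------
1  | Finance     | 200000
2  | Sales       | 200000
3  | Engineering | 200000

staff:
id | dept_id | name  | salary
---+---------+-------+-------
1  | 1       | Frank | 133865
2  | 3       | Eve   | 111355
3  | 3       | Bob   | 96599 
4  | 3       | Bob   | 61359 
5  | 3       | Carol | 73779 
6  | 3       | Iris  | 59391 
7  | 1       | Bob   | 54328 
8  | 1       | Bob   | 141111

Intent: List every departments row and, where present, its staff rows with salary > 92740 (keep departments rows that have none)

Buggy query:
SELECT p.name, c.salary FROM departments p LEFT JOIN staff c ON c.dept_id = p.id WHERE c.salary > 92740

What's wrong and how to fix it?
Bug: A WHERE condition on the right-hand table after LEFT JOIN drops unmatched parents

Fix: Move the right-table condition into the ON clause so unmatched parents are kept

Corrected query:
SELECT p.name, c.salary FROM departments p LEFT JOIN staff c ON c.dept_id = p.id AND c.salary > 92740

Result:
name        | salary
------------+-------
Finance     | 133865
Finance     | 141111
Sales       | NULL  
Engineering | 96599 
Engineering | 111355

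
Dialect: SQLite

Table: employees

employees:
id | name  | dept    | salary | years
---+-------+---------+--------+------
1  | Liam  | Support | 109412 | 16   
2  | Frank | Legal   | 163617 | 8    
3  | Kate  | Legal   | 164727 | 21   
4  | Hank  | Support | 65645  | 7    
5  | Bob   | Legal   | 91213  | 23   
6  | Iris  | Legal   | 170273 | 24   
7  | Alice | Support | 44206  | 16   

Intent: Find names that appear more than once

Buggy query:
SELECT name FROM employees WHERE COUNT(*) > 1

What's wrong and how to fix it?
Bug: WHERE can't reference COUNT(*); aggregates are computed after WHERE

Fix: GROUP BY name, then filter groups with HAVING COUNT(*) > 1

Corrected query:
SELECT name FROM employees GROUP BY name HAVING COUNT(*) > 1

Result:
(no rows)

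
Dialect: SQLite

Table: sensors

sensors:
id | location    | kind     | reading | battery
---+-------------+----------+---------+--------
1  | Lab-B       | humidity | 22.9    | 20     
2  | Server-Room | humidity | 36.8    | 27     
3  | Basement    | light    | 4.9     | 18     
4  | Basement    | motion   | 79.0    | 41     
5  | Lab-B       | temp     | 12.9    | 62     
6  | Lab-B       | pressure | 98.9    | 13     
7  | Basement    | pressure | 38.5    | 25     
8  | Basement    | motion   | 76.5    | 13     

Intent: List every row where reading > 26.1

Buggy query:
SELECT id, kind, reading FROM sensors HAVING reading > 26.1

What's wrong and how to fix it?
Bug: This is a non-aggregate query (no GROUP BY, no aggregates), so in SQLite the HAVING clause is invalid here; a row-level condition belongs in WHERE

Fix: Replace HAVING with WHERE since the condition applies to individual rows

Corrected query:
SELECT id, kind, reading FROM sensors WHERE reading > 26.1

Result:
id | kind     | reading
---+----------+--------
2  | humidity | 36.8   
4  | motion   | 79     
6  | pressure | 98.9   
7  | pressure | 38.5   
8  | motion   | 76.5   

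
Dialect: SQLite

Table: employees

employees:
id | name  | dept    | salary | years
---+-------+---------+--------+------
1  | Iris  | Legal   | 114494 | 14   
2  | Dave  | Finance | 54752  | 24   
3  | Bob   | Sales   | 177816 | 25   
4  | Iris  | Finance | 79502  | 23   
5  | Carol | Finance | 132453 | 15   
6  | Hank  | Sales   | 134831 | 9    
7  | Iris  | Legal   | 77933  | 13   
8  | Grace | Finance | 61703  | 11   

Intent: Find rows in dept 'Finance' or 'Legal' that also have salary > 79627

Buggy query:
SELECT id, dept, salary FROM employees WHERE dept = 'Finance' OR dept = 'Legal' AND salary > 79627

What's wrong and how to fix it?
Bug: AND binds tighter than OR, so this parses as dept = 'Finance' OR (dept = 'Legal' AND salary > 79627)

Fix: Group the OR with parentheses (or use IN), then AND the threshold

Corrected query:
SELECT id, dept, salary FROM employees WHERE (dept = 'Finance' OR dept = 'Legal') AND salary > 79627

Result:
id | dept    | salary
---+---------+-------
1  | Legal   | 114494
5  | Finance | 132453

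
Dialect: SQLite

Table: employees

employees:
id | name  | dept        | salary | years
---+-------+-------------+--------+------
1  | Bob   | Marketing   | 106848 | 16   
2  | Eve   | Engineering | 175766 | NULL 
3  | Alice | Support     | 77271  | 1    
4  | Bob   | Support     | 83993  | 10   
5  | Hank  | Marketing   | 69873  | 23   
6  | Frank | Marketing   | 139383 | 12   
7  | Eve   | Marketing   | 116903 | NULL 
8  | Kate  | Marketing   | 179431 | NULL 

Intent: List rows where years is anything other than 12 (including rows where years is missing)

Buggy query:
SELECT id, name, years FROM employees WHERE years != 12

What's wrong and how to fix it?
Bug: 'years != 12' is unknown when years is NULL, so NULL rows are silently excluded

Fix: Add an explicit OR years IS NULL to include the missing-value rows

Corrected query:
SELECT id, name, years FROM employees WHERE years != 12 OR years IS NULL

Result:
id | name  | years
---+-------+------
1  | Bob   | 16   
2  | Eve   | NULL 
3  | Alice | 1    
4  | Bob   | 10   
5  | Hank  | 23   
7  | Eve   | NULL 
8  | Kate  | NULL 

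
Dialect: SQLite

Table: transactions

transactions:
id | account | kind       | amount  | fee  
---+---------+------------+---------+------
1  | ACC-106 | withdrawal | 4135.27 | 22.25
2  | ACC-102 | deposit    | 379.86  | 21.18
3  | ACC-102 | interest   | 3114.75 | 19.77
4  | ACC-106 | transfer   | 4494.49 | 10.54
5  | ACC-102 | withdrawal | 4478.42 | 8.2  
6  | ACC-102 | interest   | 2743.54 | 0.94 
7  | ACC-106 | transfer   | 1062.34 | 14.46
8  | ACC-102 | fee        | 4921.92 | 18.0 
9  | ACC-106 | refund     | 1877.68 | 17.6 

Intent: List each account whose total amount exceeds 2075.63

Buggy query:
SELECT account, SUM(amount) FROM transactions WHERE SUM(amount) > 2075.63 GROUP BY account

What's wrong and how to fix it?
Bug: WHERE runs before GROUP BY, so aggregates aren't available there

Fix: Use HAVING (which filters groups after aggregation) instead of WHERE

Corrected query:
SELECT account, SUM(amount) FROM transactions GROUP BY account HAVING SUM(amount) > 2075.63

Result:
account | SUM(amount)
--------+------------
ACC-102 | 15638.49   
ACC-106 | 11569.78   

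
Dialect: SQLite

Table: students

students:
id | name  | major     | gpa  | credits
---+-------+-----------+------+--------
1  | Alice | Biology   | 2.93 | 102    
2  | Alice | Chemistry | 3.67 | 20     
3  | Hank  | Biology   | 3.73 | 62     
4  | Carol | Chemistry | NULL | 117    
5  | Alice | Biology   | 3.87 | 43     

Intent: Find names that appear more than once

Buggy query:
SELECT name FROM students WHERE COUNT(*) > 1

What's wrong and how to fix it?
Bug: WHERE can't reference COUNT(*); aggregates are computed after WHERE

Fix: GROUP BY name, then filter groups with HAVING COUNT(*) > 1

Corrected query:
SELECT name FROM students GROUP BY name HAVING COUNT(*) > 1

Result:
name 
-----
Alice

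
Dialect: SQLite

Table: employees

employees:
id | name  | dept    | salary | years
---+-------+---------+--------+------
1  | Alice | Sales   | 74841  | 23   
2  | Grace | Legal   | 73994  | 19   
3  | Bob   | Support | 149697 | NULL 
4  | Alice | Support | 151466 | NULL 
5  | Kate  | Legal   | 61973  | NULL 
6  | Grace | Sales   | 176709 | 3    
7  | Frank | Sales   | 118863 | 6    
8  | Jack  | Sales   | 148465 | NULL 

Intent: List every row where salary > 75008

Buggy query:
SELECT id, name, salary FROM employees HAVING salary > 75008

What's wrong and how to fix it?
Bug: This is a non-aggregate query (no GROUP BY, no aggregates), so in SQLite the HAVING clause is invalid here; a row-level condition belongs in WHERE

Fix: Replace HAVING with WHERE since the condition applies to individual rows

Corrected query:
SELECT id, name, salary FROM employees WHERE salary > 75008

Result:
id | name  | salary
---+-------+-------
3  | Bob   | 149697
4  | Alice | 151466
6  | Grace | 176709
7  | Frank | 118863
8  | Jack  | 148465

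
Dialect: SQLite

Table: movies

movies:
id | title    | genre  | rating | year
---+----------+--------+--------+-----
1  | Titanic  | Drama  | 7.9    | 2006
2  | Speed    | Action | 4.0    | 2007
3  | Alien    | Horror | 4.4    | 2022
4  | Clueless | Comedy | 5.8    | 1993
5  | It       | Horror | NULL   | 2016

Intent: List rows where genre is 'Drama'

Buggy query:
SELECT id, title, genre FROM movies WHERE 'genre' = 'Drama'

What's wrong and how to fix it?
Bug: Single quotes denote string literals in SQL; the column name is being compared as a constant string

Fix: Reference the column as genre without single quotes

Corrected query:
SELECT id, title, genre FROM movies WHERE genre = 'Drama'

Result:
id | title   | genre
---+---------+------
1  | Titanic | Drama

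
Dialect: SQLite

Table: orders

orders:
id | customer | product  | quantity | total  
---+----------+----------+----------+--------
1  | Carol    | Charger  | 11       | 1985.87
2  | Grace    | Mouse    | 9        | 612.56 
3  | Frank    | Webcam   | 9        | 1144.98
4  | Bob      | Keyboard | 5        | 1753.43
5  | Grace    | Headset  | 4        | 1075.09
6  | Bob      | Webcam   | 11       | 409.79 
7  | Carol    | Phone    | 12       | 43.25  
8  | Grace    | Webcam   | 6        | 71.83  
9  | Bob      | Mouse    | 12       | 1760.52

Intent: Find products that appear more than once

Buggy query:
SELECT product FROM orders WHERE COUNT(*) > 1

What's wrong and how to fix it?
Bug: WHERE can't reference COUNT(*); aggregates are computed after WHERE

Fix: GROUP BY product, then filter groups with HAVING COUNT(*) > 1

Corrected query:
SELECT product FROM orders GROUP BY product HAVING COUNT(*) > 1

Result:
product
-------
Mouse  
Webcam 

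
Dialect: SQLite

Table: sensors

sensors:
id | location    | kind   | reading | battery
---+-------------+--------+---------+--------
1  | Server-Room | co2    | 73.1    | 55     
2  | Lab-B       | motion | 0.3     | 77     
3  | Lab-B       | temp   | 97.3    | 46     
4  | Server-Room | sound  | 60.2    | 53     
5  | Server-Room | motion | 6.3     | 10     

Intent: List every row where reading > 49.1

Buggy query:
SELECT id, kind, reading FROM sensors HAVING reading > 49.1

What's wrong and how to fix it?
Bug: This is a non-aggregate query (no GROUP BY, no aggregates), so in SQLite the HAVING clause is invalid here; a row-level condition belongs in WHERE

Fix: Replace HAVING with WHERE since the condition applies to individual rows

Corrected query:
SELECT id, kind, reading FROM sensors WHERE reading > 49.1

Result:
id | kind  | reading
---+-------+--------
1  | co2   | 73.1   
3  | temp  | 97.3   
4  | sound | 60.2   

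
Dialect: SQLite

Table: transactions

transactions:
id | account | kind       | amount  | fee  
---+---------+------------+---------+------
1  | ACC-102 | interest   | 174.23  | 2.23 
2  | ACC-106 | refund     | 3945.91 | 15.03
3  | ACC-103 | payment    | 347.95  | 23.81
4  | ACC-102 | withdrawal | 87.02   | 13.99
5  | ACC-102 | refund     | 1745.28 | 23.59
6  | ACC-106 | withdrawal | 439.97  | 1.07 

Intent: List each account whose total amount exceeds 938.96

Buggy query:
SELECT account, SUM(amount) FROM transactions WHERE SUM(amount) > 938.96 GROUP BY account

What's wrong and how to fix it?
Bug: SUM(amount) is an aggregate, but WHERE filters rows before aggregation

Fix: Move the aggregate condition to a HAVING clause

Corrected query:
SELECT account, SUM(amount) FROM transactions GROUP BY account HAVING SUM(amount) > 938.96

Result:
account | SUM(amount)
--------+------------
ACC-102 | 2006.53    
ACC-106 | 4385.88    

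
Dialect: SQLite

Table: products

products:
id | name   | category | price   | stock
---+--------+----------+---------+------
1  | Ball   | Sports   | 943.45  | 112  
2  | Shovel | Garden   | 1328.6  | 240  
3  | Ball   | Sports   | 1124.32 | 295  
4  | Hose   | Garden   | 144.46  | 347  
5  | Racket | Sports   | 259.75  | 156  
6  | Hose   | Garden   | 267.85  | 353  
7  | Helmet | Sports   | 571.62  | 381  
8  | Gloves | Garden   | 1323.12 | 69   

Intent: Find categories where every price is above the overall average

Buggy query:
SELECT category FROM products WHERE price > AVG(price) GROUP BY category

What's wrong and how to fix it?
Bug: WHERE evaluates per row before aggregation, so AVG() is unavailable

Fix: Compute the overall average in a scalar subquery and compare each group's MIN against it in HAVING

Corrected query:
SELECT category FROM products GROUP BY category HAVING MIN(price) > (SELECT AVG(price) FROM products)

Result:
(no rows)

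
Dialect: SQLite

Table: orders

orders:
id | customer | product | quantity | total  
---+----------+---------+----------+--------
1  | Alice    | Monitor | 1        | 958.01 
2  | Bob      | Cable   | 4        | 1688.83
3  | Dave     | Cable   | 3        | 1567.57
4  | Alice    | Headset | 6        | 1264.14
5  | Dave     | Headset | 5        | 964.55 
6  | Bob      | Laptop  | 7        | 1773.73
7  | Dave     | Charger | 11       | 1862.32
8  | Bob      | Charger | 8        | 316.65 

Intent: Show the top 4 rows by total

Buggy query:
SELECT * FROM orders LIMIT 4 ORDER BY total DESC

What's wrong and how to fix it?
Bug: ORDER BY cannot follow LIMIT; LIMIT is the final clause

Fix: Sort with ORDER BY, then apply LIMIT

Corrected query:
SELECT * FROM orders ORDER BY total DESC LIMIT 4

Result:
id | customer | product | quantity | total  
---+----------+---------+----------+--------
7  | Dave     | Charger | 11       | 1862.32
6  | Bob      | Laptop  | 7        | 1773.73
2  | Bob      | Cable   | 4        | 1688.83
3  | Dave     | Cable   | 3        | 1567.57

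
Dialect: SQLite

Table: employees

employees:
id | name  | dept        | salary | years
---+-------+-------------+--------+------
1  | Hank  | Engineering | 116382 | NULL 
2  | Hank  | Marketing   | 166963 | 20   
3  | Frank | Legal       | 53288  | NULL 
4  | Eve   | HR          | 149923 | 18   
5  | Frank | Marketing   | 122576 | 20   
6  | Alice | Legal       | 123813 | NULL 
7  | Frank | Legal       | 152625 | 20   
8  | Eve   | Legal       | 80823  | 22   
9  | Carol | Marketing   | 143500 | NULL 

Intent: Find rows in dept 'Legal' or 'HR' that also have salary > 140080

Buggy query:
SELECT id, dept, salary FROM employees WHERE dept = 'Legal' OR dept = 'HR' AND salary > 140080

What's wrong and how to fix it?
Bug: AND binds tighter than OR, so this parses as dept = 'Legal' OR (dept = 'HR' AND salary > 140080)

Fix: Group the OR with parentheses (or use IN), then AND the threshold

Corrected query:
SELECT id, dept, salary FROM employees WHERE (dept = 'Legal' OR dept = 'HR') AND salary > 140080

Result:
id | dept  | salary
---+-------+-------
4  | HR    | 149923
7  | Legal | 152625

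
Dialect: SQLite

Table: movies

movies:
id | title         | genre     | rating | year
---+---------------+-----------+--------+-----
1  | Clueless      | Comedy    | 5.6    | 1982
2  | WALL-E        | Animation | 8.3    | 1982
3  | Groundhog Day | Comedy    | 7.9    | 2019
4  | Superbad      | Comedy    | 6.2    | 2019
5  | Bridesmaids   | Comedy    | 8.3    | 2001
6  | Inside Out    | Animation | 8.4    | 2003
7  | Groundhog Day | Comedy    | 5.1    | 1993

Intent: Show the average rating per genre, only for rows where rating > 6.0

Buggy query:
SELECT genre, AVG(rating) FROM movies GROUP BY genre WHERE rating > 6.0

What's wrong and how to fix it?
Bug: Row-level WHERE must come before GROUP BY in the clause order

Fix: Move the WHERE clause before GROUP BY

Corrected query:
SELECT genre, AVG(rating) FROM movies WHERE rating > 6.0 GROUP BY genre

Result:
genre     | AVG(rating)
----------+------------
Animation | 8.35       
Comedy    | 7.466667   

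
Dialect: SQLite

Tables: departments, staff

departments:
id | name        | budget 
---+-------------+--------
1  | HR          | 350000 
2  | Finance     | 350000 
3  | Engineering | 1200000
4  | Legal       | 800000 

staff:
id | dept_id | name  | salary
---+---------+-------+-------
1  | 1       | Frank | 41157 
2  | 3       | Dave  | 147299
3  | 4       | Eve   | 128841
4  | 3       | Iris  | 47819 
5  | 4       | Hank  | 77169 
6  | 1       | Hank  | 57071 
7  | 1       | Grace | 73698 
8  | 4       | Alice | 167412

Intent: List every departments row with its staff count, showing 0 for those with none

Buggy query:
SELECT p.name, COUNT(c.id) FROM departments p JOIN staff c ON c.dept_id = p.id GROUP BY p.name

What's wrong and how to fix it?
Bug: INNER JOIN drops departments rows that have no matching staff rows

Fix: Switch to LEFT JOIN to retain unmatched parent rows

Corrected query:
SELECT p.name, COUNT(c.id) FROM departments p LEFT JOIN staff c ON c.dept_id = p.id GROUP BY p.name

Result:
name        | COUNT(c.id)
------------+------------
Engineering | 2          
Finance     | 0          
HR          | 3          
Legal       | 3          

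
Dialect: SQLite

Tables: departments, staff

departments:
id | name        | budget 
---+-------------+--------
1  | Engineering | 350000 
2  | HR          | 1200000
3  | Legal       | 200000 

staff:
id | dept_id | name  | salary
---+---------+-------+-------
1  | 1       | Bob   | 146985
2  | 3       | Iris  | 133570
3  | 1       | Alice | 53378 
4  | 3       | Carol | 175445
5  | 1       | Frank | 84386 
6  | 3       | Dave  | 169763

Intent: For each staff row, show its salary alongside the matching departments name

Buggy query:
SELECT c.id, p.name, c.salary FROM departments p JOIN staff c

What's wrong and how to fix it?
Bug: JOIN with no ON clause produces a cartesian product; every staff row pairs with every departments row

Fix: Specify the join condition linking the foreign key to the parent id

Corrected query:
SELECT c.id, p.name, c.salary FROM departments p JOIN staff c ON c.dept_id = p.id

Result:
id | name        | salary
---+-------------+-------
1  | Engineering | 146985
2  | Legal       | 133570
3  | Engineering | 53378 
4  | Legal       | 175445
5  | Engineering | 84386 
6  | Legal       | 169763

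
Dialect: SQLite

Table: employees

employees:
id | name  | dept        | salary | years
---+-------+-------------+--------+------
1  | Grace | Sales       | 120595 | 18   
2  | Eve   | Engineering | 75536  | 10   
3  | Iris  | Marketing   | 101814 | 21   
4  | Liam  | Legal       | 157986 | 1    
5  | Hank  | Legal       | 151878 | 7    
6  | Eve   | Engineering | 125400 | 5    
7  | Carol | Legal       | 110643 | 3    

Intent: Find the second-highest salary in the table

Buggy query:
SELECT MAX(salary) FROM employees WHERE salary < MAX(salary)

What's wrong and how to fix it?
Bug: MAX(salary) on the right of the comparison is an aggregate-in-WHERE error

Fix: Compute the overall MAX in a subquery, then take MAX of rows below it

Corrected query:
SELECT MAX(salary) FROM employees WHERE salary < (SELECT MAX(salary) FROM employees)

Result:
MAX(salary)
-----------
151878     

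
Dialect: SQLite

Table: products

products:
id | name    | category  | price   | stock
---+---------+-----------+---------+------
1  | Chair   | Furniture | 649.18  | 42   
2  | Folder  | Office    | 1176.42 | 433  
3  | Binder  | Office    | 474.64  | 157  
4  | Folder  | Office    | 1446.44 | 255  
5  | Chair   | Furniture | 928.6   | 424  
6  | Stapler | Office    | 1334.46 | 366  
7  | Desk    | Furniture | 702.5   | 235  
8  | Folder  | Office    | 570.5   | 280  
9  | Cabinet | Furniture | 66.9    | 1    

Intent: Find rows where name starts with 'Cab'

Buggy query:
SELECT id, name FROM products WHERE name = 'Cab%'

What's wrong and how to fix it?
Bug: Wildcards only work with LIKE; '=' treats '%' as a literal character

Fix: Use LIKE for wildcard pattern matching

Corrected query:
SELECT id, name FROM products WHERE name LIKE 'Cab%'

Result:
id | name   
---+--------
9  | Cabinet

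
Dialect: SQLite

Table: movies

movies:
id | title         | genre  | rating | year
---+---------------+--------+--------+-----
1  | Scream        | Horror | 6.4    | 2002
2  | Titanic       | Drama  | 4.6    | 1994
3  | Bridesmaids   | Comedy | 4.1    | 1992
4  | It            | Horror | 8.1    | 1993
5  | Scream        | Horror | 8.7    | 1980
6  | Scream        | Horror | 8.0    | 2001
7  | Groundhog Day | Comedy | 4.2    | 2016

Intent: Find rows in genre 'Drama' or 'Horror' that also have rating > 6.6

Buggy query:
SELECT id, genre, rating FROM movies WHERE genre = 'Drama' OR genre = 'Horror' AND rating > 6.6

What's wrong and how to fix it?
Bug: AND binds tighter than OR, so this parses as genre = 'Drama' OR (genre = 'Horror' AND rating > 6.6)

Fix: Group the OR with parentheses (or use IN), then AND the threshold

Corrected query:
SELECT id, genre, rating FROM movies WHERE (genre = 'Drama' OR genre = 'Horror') AND rating > 6.6

Result:
id | genre  | rating
---+--------+-------
4  | Horror | 8.1   
5  | Horror | 8.7   
6  | Horror | 8     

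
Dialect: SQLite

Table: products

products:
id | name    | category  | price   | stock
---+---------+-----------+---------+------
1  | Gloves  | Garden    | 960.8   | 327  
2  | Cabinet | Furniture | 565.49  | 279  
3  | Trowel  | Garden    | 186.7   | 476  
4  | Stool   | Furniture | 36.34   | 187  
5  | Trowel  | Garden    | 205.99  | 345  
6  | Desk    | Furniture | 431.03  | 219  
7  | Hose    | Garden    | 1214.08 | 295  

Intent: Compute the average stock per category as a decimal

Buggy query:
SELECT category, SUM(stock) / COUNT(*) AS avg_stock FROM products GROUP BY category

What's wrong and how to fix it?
Bug: Both operands are integers, so '/' performs integer division and truncates

Fix: Cast one side to REAL so the division keeps the fractional part

Corrected query:
SELECT category, SUM(stock) * 1.0 / COUNT(*) AS avg_stock FROM products GROUP BY category

Result:
category  | avg_stock 
----------+-----------
Furniture | 228.333333
Garden    | 360.75    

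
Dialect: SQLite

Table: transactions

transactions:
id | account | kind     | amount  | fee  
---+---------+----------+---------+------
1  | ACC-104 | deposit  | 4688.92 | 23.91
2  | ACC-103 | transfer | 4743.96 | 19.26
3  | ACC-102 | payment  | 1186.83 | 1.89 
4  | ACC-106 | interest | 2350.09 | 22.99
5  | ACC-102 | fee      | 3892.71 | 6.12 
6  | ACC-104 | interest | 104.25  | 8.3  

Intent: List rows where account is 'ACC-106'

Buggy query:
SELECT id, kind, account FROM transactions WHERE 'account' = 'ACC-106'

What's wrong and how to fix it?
Bug: 'account' in single quotes is a string literal, not the column; the comparison is literal-vs-literal and never true

Fix: Reference the column as account without single quotes

Corrected query:
SELECT id, kind, account FROM transactions WHERE account = 'ACC-106'

Result:
id | kind     | account
---+----------+--------
4  | interest | ACC-106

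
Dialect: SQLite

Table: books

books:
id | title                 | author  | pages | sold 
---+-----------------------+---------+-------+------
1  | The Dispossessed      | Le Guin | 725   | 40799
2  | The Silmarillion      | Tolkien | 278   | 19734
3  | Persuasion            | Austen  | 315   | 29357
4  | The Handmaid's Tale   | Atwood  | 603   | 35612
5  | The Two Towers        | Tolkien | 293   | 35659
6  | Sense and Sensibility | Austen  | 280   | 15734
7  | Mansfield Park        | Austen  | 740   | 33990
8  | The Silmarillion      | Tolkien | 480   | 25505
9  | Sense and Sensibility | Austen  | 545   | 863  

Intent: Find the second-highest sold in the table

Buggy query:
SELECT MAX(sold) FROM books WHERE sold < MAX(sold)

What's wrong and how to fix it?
Bug: The inner MAX is an aggregate inside WHERE, which is not allowed

Fix: Compute the overall MAX in a subquery, then take MAX of rows below it

Corrected query:
SELECT MAX(sold) FROM books WHERE sold < (SELECT MAX(sold) FROM books)

Result:
MAX(sold)
---------
35659    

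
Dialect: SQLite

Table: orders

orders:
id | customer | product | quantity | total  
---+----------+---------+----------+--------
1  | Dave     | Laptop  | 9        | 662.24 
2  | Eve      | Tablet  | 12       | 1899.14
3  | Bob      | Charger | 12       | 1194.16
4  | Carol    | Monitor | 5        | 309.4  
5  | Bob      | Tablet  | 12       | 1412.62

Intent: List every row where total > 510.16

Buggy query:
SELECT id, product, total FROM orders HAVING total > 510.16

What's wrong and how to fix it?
Bug: This is a non-aggregate query (no GROUP BY, no aggregates), so in SQLite the HAVING clause is invalid here; a row-level condition belongs in WHERE

Fix: Replace HAVING with WHERE since the condition applies to individual rows

Corrected query:
SELECT id, product, total FROM orders WHERE total > 510.16

Result:
id | product | total  
---+---------+--------
1  | Laptop  | 662.24 
2  | Tablet  | 1899.14
3  | Charger | 1194.16
5  | Tablet  | 1412.62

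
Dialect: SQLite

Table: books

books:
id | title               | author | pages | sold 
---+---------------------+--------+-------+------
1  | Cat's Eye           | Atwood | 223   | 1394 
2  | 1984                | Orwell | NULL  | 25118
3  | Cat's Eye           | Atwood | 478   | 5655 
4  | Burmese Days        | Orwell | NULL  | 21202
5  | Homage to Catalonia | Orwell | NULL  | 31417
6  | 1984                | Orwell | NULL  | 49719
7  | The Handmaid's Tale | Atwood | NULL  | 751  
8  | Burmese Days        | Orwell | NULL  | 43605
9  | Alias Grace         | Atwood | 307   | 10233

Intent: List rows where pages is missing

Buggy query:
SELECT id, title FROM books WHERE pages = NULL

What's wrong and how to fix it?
Bug: '= NULL' is always unknown in SQL three-valued logic, so no rows match

Fix: Replace '= NULL' with 'IS NULL'

Corrected query:
SELECT id, title FROM books WHERE pages IS NULL

Result:
id | title              
---+--------------------
2  | 1984               
4  | Burmese Days       
5  | Homage to Catalonia
6  | 1984               
7  | The Handmaid's Tale
8  | Burmese Days       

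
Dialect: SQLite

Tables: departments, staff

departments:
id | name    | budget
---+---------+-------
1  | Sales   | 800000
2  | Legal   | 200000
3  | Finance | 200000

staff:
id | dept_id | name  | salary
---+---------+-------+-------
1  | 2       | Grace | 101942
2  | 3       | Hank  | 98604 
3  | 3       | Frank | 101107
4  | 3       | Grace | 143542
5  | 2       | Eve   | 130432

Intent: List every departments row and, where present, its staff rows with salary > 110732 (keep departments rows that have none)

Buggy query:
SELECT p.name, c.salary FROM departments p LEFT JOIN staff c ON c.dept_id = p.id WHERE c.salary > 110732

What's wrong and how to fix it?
Bug: Filtering c.salary in WHERE discards the NULL rows produced by LEFT JOIN, turning it into an inner join

Fix: Put 'c.salary > 110732' in the JOIN's ON clause instead of WHERE

Corrected query:
SELECT p.name, c.salary FROM departments p LEFT JOIN staff c ON c.dept_id = p.id AND c.salary > 110732

Result:
name    | salary
--------+-------
Sales   | NULL  
Legal   | 130432
Finance | 143542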